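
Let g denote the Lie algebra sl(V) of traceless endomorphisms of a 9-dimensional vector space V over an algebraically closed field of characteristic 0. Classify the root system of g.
A_8

This is sl(9), which has dimension 9^2 - 1 = 80 and rank 9 - 1 = 8 (a Cartan subalgebra is the diagonal traceless matrices). In the classification of classical Lie algebras, the special linear algebra sl(n+1) has type A_n; here n = 8, so the Dynkin diagram is a chain of 8 nodes with single edges (A_8). Hence the type is A_8.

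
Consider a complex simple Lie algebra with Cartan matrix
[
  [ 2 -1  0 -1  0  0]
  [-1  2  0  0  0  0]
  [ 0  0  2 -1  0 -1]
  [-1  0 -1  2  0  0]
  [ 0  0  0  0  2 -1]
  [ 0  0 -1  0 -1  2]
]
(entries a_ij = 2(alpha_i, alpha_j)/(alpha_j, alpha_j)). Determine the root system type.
The matrix has rank 6 with 2's on the diagonal. Reading the off-diagonal entries as Dynkin edges (a single edge where a_ij = a_ji = -1; a double or triple edge where a_ij * a_ji = 2 or 3), the diagram is a chain of 6 nodes with single edges (A_6). One simple-root ordering that puts it in standard form is (alpha_2, alpha_1, alpha_4, alpha_3, alpha_6, alpha_5). So the algebra is type A_6, i.e. sl(7).

type A_6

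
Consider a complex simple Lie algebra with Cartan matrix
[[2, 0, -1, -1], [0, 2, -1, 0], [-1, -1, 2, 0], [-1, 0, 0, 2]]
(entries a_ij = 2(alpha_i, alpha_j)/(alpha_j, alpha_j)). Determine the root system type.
A4

The matrix has rank 4 with 2's on the diagonal. Reading the off-diagonal entries as Dynkin edges (a single edge where a_ij = a_ji = -1; a double or triple edge where a_ij * a_ji = 2 or 3), the diagram is a chain of 4 nodes with single edges (A_4). One simple-root ordering that puts it in standard form is (alpha_2, alpha_3, alpha_1, alpha_4). So the algebra is type A_4, i.e. sl(5).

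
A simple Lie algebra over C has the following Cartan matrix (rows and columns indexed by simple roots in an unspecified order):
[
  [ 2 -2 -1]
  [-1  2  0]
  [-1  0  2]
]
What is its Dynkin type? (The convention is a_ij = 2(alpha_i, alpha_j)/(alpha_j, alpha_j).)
The matrix has rank 3 with 2's on the diagonal. Reading the off-diagonal entries as Dynkin edges (a single edge where a_ij = a_ji = -1; a double or triple edge where a_ij * a_ji = 2 or 3), the diagram is a chain of 3 nodes with a double edge at one end; the terminal node there is the unique short simple root (B_3). One simple-root ordering that puts it in standard form is (alpha_3, alpha_1, alpha_2). So the algebra is type B_3, i.e. so(7).

type B_3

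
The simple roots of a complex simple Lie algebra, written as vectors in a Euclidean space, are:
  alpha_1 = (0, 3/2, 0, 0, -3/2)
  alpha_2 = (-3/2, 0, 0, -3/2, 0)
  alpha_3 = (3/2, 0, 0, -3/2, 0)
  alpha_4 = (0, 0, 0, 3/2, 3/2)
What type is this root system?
Compute the Cartan integers a_ij = 2(alpha_i, alpha_j)/(alpha_j, alpha_j); the resulting 4x4 Cartan matrix is
[[2, 0, 0, -1], [0, 2, 0, -1], [0, 0, 2, -1], [-1, -1, -1, 2]].
All simple roots have the same length, so the diagram is simply laced. The associated Dynkin diagram is a chain of 2 nodes with a fork of two nodes at one end (D_4), so the type is D_4 (the algebra so(8)).

D4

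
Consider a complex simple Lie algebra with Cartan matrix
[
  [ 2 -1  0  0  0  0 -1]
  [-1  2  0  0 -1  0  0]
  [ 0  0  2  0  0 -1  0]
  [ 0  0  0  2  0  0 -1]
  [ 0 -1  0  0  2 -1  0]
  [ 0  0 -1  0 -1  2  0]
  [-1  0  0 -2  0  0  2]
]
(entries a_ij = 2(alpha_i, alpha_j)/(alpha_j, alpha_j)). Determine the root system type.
B7

The matrix has rank 7 with 2's on the diagonal. Reading the off-diagonal entries as Dynkin edges (a single edge where a_ij = a_ji = -1; a double or triple edge where a_ij * a_ji = 2 or 3), the diagram is a chain of 7 nodes with a double edge at one end; the terminal node there is the unique short simple root (B_7). One simple-root ordering that puts it in standard form is (alpha_3, alpha_6, alpha_5, alpha_2, alpha_1, alpha_7, alpha_4). So the algebra is type B_7, i.e. so(15).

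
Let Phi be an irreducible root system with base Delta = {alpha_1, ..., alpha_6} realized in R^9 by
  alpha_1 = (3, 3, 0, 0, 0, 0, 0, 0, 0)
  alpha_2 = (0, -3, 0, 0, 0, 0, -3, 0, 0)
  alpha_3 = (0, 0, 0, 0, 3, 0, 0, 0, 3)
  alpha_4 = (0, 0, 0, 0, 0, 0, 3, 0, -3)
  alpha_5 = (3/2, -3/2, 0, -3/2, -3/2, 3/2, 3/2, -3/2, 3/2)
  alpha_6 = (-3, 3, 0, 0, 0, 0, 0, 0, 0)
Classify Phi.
type E_6

Compute the Cartan integers a_ij = 2(alpha_i, alpha_j)/(alpha_j, alpha_j); the resulting 6x6 Cartan matrix is
[[2, -1, 0, 0, 0, 0], [-1, 2, 0, -1, 0, -1], [0, 0, 2, -1, 0, 0], [0, -1, -1, 2, 0, 0], [0, 0, 0, 0, 2, -1], [0, -1, 0, 0, -1, 2]].
All simple roots have the same length, so the diagram is simply laced. The associated Dynkin diagram is a chain of 5 nodes with one extra node attached to the third node from one end (E_6), so the type is E_6.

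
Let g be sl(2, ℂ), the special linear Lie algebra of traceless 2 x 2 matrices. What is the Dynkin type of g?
A_1 (sl(2))

This is sl(2), which has dimension 2^2 - 1 = 3 and rank 2 - 1 = 1 (a Cartan subalgebra is the diagonal traceless matrices). In the classification of classical Lie algebras, the special linear algebra sl(n+1) has type A_n; here n = 1, so the Dynkin diagram is a chain of 1 nodes with single edges (A_1). Hence the type is A_1.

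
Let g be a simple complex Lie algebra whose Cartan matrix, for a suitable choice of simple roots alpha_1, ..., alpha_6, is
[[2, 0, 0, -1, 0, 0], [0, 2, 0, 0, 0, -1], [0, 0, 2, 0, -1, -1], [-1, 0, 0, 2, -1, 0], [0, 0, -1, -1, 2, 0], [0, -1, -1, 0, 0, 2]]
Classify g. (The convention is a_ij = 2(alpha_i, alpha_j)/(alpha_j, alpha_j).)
A_6

The matrix has rank 6 with 2's on the diagonal. Reading the off-diagonal entries as Dynkin edges (a single edge where a_ij = a_ji = -1; a double or triple edge where a_ij * a_ji = 2 or 3), the diagram is a chain of 6 nodes with single edges (A_6). One simple-root ordering that puts it in standard form is (alpha_2, alpha_6, alpha_3, alpha_5, alpha_4, alpha_1). So the algebra is type A_6, i.e. sl(7).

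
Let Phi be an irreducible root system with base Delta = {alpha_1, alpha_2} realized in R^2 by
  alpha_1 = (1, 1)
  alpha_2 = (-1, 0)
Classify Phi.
type B_2

Compute the Cartan integers a_ij = 2(alpha_i, alpha_j)/(alpha_j, alpha_j); the resulting 2x2 Cartan matrix is
[[2, -2], [-1, 2]].
The roots have two lengths (squared-length ratio 2:1); the short ones are alpha_{2}. The associated Dynkin diagram is a chain of 2 nodes with a double edge at one end; the terminal node there is the unique short simple root (B_2), so the type is B_2 (the algebra so(5)).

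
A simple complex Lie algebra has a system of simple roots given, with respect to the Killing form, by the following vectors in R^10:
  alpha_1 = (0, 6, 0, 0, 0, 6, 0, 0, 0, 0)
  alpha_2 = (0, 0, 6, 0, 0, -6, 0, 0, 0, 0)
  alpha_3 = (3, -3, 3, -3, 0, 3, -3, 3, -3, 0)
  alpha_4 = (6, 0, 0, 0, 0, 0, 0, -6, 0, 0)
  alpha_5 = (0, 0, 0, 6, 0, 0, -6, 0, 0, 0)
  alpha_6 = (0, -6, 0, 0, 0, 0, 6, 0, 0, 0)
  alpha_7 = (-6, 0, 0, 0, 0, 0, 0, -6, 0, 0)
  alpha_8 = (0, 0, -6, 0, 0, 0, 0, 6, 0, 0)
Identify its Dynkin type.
E_8

Compute the Cartan integers a_ij = 2(alpha_i, alpha_j)/(alpha_j, alpha_j); the resulting 8x8 Cartan matrix is
[[2, -1, 0, 0, 0, -1, 0, 0], [-1, 2, 0, 0, 0, 0, 0, -1], [0, 0, 2, 0, 0, 0, -1, 0], [0, 0, 0, 2, 0, 0, 0, -1], [0, 0, 0, 0, 2, -1, 0, 0], [-1, 0, 0, 0, -1, 2, 0, 0], [0, 0, -1, 0, 0, 0, 2, -1], [0, -1, 0, -1, 0, 0, -1, 2]].
All simple roots have the same length, so the diagram is simply laced. The associated Dynkin diagram is a chain of 7 nodes with one extra node attached to the third node from one end (E_8), so the type is E_8.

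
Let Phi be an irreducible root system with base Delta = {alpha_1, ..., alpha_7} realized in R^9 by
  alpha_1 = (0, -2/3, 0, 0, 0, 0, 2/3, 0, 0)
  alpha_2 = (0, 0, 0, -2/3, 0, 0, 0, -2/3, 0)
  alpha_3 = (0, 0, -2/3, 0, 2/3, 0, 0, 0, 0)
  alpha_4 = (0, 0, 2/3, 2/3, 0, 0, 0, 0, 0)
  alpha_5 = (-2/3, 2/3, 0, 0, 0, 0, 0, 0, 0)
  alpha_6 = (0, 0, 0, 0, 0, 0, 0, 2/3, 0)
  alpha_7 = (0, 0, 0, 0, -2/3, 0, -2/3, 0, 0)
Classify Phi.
Compute the Cartan integers a_ij = 2(alpha_i, alpha_j)/(alpha_j, alpha_j); the resulting 7x7 Cartan matrix is
[[2, 0, 0, 0, -1, 0, -1], [0, 2, 0, -1, 0, -2, 0], [0, 0, 2, -1, 0, 0, -1], [0, -1, -1, 2, 0, 0, 0], [-1, 0, 0, 0, 2, 0, 0], [0, -1, 0, 0, 0, 2, 0], [-1, 0, -1, 0, 0, 0, 2]].
The roots have two lengths (squared-length ratio 2:1); the short ones are alpha_{6}. The associated Dynkin diagram is a chain of 7 nodes with a double edge at one end; the terminal node there is the unique short simple root (B_7), so the type is B_7 (the algebra so(15)).

B_7 (so(15))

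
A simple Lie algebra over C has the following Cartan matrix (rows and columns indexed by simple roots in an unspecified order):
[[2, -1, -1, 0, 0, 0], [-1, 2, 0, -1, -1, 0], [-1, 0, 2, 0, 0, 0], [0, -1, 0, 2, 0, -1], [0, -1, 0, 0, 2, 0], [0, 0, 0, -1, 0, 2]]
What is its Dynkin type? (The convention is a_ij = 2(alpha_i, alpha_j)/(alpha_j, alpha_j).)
E_6

The matrix has rank 6 with 2's on the diagonal. Reading the off-diagonal entries as Dynkin edges (a single edge where a_ij = a_ji = -1; a double or triple edge where a_ij * a_ji = 2 or 3), the diagram is a chain of 5 nodes with one extra node attached to the third node from one end (E_6). One simple-root ordering that puts it in standard form is (alpha_3, alpha_5, alpha_1, alpha_2, alpha_4, alpha_6). So the algebra is type E_6.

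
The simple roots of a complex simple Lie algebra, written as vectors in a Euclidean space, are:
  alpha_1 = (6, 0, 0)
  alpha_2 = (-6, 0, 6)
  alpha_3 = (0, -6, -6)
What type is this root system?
B_3

Compute the Cartan integers a_ij = 2(alpha_i, alpha_j)/(alpha_j, alpha_j); the resulting 3x3 Cartan matrix is
[[2, -1, 0], [-2, 2, -1], [0, -1, 2]].
The roots have two lengths (squared-length ratio 2:1); the short ones are alpha_{1}. The associated Dynkin diagram is a chain of 3 nodes with a double edge at one end; the terminal node there is the unique short simple root (B_3), so the type is B_3 (the algebra so(7)).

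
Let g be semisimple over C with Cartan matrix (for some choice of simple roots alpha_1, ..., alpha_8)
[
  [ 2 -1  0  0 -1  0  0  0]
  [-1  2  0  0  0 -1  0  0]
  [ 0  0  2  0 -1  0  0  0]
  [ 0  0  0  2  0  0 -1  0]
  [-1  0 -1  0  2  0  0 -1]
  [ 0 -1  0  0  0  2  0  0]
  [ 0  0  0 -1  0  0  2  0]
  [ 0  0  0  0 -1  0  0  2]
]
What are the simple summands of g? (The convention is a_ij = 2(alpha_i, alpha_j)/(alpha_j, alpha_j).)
type A_2 ⊕ type D_6

The diagram associated to this matrix has two connected components: the simple roots {alpha_4, alpha_7} form a chain of 2 nodes with single edges (A_2), and {alpha_1, alpha_2, alpha_3, alpha_5, alpha_6, alpha_8} form a chain of 4 nodes with a fork of two nodes at one end (D_6). A semisimple Lie algebra decomposes uniquely as the direct sum of simple ideals, one per connected component of its Dynkin diagram, so g ≅ A_2 ⊕ D_6 (dimension 8 + 66 = 74).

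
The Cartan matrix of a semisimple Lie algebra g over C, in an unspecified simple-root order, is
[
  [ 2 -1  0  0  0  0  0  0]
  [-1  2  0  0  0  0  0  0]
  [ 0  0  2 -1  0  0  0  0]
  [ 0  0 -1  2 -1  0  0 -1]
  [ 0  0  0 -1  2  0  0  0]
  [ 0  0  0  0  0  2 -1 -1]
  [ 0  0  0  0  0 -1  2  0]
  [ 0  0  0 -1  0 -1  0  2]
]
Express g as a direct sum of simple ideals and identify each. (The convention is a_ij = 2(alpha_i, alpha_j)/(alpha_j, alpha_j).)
The diagram associated to this matrix has two connected components: the simple roots {alpha_1, alpha_2} form a chain of 2 nodes with single edges (A_2), and {alpha_3, alpha_4, alpha_5, alpha_6, alpha_7, alpha_8} form a chain of 4 nodes with a fork of two nodes at one end (D_6). A semisimple Lie algebra decomposes uniquely as the direct sum of simple ideals, one per connected component of its Dynkin diagram, so g ≅ A_2 ⊕ D_6 (dimension 8 + 66 = 74).

A2 + D6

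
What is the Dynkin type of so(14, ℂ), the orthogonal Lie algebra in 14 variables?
type D_7

This is so(14) with 14 even, which has dimension 14(14-1)/2 = 91 and rank 14/2 = 7. In the classification of classical Lie algebras, the orthogonal algebra so(2n) in an even number of variables has type D_n; here n = 7, so the Dynkin diagram is a chain of 5 nodes with a fork of two nodes at one end (D_7). Hence the type is D_7.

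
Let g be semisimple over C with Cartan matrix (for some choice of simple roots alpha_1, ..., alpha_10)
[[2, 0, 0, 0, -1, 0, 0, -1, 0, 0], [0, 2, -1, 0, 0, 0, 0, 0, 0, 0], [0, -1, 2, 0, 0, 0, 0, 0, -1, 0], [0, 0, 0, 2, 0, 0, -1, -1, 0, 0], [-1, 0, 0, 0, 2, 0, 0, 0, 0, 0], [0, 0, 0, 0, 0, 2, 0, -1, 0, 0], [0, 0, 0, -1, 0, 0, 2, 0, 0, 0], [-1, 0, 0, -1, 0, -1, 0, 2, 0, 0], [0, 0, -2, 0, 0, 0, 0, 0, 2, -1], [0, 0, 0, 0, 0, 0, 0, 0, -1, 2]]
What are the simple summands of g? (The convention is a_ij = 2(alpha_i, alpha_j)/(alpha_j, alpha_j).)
The diagram associated to this matrix has two connected components: the simple roots {alpha_1, alpha_4, alpha_5, alpha_6, alpha_7, alpha_8} form a chain of 5 nodes with one extra node attached to the third node from one end (E_6), and {alpha_2, alpha_3, alpha_9, alpha_10} form a chain of 4 nodes with a double edge between the middle two (F_4). A semisimple Lie algebra decomposes uniquely as the direct sum of simple ideals, one per connected component of its Dynkin diagram, so g ≅ E_6 ⊕ F_4 (dimension 78 + 52 = 130).

E6 + F4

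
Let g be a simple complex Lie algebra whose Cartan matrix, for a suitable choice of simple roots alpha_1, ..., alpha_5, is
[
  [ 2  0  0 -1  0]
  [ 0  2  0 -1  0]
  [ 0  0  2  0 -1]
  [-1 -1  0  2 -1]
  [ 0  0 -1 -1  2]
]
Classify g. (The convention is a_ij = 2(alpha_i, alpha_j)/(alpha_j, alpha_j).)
The matrix has rank 5 with 2's on the diagonal. Reading the off-diagonal entries as Dynkin edges (a single edge where a_ij = a_ji = -1; a double or triple edge where a_ij * a_ji = 2 or 3), the diagram is a chain of 3 nodes with a fork of two nodes at one end (D_5). One simple-root ordering that puts it in standard form is (alpha_3, alpha_5, alpha_4, alpha_1, alpha_2). So the algebra is type D_5, i.e. so(10).

D5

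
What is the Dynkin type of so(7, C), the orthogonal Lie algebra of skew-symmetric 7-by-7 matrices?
This is so(7) with 7 odd, which has dimension 7(7-1)/2 = 21 and rank (7-1)/2 = 3. In the classification of classical Lie algebras, the orthogonal algebra so(2n+1) in an odd number of variables has type B_n; here n = 3, so the Dynkin diagram is a chain of 3 nodes with a double edge at one end; the terminal node there is the unique short simple root (B_3). Hence the type is B_3.

B_3 (so(7))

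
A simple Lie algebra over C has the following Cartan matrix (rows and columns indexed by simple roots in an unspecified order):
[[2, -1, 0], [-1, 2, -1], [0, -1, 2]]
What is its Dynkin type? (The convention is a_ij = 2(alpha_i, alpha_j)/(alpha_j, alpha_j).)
The matrix has rank 3 with 2's on the diagonal. Reading the off-diagonal entries as Dynkin edges (a single edge where a_ij = a_ji = -1; a double or triple edge where a_ij * a_ji = 2 or 3), the diagram is a chain of 3 nodes with single edges (A_3). One simple-root ordering that puts it in standard form is (alpha_3, alpha_2, alpha_1). So the algebra is type A_3, i.e. sl(4).

A_3 (sl(4))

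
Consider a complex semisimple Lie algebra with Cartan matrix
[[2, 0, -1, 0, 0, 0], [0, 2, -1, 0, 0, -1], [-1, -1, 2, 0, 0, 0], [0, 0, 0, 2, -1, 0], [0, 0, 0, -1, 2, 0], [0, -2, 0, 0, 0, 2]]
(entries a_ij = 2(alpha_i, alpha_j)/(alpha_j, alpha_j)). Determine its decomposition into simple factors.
The diagram associated to this matrix has two connected components: the simple roots {alpha_4, alpha_5} form a chain of 2 nodes with single edges (A_2), and {alpha_1, alpha_2, alpha_3, alpha_6} form a chain of 4 nodes with a double edge at one end; the terminal node there is the unique long simple root (C_4). A semisimple Lie algebra decomposes uniquely as the direct sum of simple ideals, one per connected component of its Dynkin diagram, so g ≅ A_2 ⊕ C_4 (dimension 8 + 36 = 44).

A_2 ⊕ C_4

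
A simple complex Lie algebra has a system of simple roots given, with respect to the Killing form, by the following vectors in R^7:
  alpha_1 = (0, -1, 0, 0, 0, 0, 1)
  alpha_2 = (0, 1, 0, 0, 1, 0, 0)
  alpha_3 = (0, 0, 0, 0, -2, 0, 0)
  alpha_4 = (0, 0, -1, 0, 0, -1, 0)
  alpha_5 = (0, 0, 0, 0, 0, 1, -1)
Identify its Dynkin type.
C_5 (sp(10))

Compute the Cartan integers a_ij = 2(alpha_i, alpha_j)/(alpha_j, alpha_j); the resulting 5x5 Cartan matrix is
[[2, -1, 0, 0, -1], [-1, 2, -1, 0, 0], [0, -2, 2, 0, 0], [0, 0, 0, 2, -1], [-1, 0, 0, -1, 2]].
The roots have two lengths (squared-length ratio 2:1); the short ones are alpha_{1,2,4,5}. The associated Dynkin diagram is a chain of 5 nodes with a double edge at one end; the terminal node there is the unique long simple root (C_5), so the type is C_5 (the algebra sp(10)).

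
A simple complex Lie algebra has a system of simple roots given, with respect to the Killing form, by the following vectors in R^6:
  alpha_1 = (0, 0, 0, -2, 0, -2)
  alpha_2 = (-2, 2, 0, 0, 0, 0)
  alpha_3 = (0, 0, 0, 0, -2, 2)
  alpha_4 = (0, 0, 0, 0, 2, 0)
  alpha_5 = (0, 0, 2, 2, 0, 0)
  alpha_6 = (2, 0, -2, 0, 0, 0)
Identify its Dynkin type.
B_6

Compute the Cartan integers a_ij = 2(alpha_i, alpha_j)/(alpha_j, alpha_j); the resulting 6x6 Cartan matrix is
[[2, 0, -1, 0, -1, 0], [0, 2, 0, 0, 0, -1], [-1, 0, 2, -2, 0, 0], [0, 0, -1, 2, 0, 0], [-1, 0, 0, 0, 2, -1], [0, -1, 0, 0, -1, 2]].
The roots have two lengths (squared-length ratio 2:1); the short ones are alpha_{4}. The associated Dynkin diagram is a chain of 6 nodes with a double edge at one end; the terminal node there is the unique short simple root (B_6), so the type is B_6 (the algebra so(13)).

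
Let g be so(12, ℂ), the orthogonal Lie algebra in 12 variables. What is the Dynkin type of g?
D6

This is so(12) with 12 even, which has dimension 12(12-1)/2 = 66 and rank 12/2 = 6. In the classification of classical Lie algebras, the orthogonal algebra so(2n) in an even number of variables has type D_n; here n = 6, so the Dynkin diagram is a chain of 4 nodes with a fork of two nodes at one end (D_6). Hence the type is D_6.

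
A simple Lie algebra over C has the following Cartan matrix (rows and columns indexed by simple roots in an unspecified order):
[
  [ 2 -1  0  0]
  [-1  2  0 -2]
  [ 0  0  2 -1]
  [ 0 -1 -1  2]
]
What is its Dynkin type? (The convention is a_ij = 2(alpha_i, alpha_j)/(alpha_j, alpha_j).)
F4

The matrix has rank 4 with 2's on the diagonal. Reading the off-diagonal entries as Dynkin edges (a single edge where a_ij = a_ji = -1; a double or triple edge where a_ij * a_ji = 2 or 3), the diagram is a chain of 4 nodes with a double edge between the middle two (F_4). One simple-root ordering that puts it in standard form is (alpha_1, alpha_2, alpha_4, alpha_3). So the algebra is type F_4.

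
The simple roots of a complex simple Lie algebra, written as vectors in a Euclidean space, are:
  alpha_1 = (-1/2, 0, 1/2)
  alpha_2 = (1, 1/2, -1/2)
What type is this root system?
G_2

Compute the Cartan integers a_ij = 2(alpha_i, alpha_j)/(alpha_j, alpha_j); the resulting 2x2 Cartan matrix is
[[2, -1], [-3, 2]].
The roots have two lengths (squared-length ratio 3:1); the short ones are alpha_{1}. The associated Dynkin diagram is two nodes joined by a triple edge (G_2), so the type is G_2.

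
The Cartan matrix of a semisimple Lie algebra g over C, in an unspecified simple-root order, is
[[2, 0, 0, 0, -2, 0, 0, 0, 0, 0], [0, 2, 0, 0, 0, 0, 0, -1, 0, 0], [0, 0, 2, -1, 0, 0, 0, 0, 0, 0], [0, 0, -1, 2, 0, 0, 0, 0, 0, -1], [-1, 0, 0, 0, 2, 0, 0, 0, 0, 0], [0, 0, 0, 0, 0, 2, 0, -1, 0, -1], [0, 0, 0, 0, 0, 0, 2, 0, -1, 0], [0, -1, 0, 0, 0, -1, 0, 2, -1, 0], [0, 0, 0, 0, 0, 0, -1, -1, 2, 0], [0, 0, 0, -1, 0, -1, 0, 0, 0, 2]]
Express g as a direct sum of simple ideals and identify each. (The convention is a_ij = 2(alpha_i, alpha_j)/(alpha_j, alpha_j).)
The diagram associated to this matrix has two connected components: the simple roots {alpha_1, alpha_5} form a chain of 2 nodes with a double edge at one end; the terminal node there is the unique short simple root (B_2), and {alpha_2, alpha_3, alpha_4, alpha_6, alpha_7, alpha_8, alpha_9, alpha_10} form a chain of 7 nodes with one extra node attached to the third node from one end (E_8). A semisimple Lie algebra decomposes uniquely as the direct sum of simple ideals, one per connected component of its Dynkin diagram, so g ≅ B_2 ⊕ E_8 (dimension 10 + 248 = 258).

B2 ⊕ E8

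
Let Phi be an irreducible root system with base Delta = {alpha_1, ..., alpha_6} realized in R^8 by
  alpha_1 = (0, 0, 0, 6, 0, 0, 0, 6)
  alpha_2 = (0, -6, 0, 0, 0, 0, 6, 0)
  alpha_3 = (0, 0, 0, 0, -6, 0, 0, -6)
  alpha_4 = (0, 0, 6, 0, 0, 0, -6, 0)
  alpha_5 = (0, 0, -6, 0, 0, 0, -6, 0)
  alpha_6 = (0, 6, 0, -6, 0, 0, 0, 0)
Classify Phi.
Compute the Cartan integers a_ij = 2(alpha_i, alpha_j)/(alpha_j, alpha_j); the resulting 6x6 Cartan matrix is
[[2, 0, -1, 0, 0, -1], [0, 2, 0, -1, -1, -1], [-1, 0, 2, 0, 0, 0], [0, -1, 0, 2, 0, 0], [0, -1, 0, 0, 2, 0], [-1, -1, 0, 0, 0, 2]].
All simple roots have the same length, so the diagram is simply laced. The associated Dynkin diagram is a chain of 4 nodes with a fork of two nodes at one end (D_6), so the type is D_6 (the algebra so(12)).

D6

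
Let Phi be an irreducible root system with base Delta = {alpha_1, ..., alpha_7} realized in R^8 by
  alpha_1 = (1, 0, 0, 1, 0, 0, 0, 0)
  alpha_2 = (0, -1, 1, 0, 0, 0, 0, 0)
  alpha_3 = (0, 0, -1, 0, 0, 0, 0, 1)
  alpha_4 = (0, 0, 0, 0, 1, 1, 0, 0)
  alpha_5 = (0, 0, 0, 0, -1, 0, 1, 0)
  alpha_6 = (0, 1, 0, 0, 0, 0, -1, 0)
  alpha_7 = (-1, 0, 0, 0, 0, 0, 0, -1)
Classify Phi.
Compute the Cartan integers a_ij = 2(alpha_i, alpha_j)/(alpha_j, alpha_j); the resulting 7x7 Cartan matrix is
[[2, 0, 0, 0, 0, 0, -1], [0, 2, -1, 0, 0, -1, 0], [0, -1, 2, 0, 0, 0, -1], [0, 0, 0, 2, -1, 0, 0], [0, 0, 0, -1, 2, -1, 0], [0, -1, 0, 0, -1, 2, 0], [-1, 0, -1, 0, 0, 0, 2]].
All simple roots have the same length, so the diagram is simply laced. The associated Dynkin diagram is a chain of 7 nodes with single edges (A_7), so the type is A_7 (the algebra sl(8)).

A7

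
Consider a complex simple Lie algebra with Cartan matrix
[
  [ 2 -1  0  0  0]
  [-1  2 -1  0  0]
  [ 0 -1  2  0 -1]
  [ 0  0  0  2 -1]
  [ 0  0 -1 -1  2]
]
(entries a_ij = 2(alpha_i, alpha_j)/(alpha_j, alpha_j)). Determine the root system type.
A_5

The matrix has rank 5 with 2's on the diagonal. Reading the off-diagonal entries as Dynkin edges (a single edge where a_ij = a_ji = -1; a double or triple edge where a_ij * a_ji = 2 or 3), the diagram is a chain of 5 nodes with single edges (A_5). One simple-root ordering that puts it in standard form is (alpha_4, alpha_5, alpha_3, alpha_2, alpha_1). So the algebra is type A_5, i.e. sl(6).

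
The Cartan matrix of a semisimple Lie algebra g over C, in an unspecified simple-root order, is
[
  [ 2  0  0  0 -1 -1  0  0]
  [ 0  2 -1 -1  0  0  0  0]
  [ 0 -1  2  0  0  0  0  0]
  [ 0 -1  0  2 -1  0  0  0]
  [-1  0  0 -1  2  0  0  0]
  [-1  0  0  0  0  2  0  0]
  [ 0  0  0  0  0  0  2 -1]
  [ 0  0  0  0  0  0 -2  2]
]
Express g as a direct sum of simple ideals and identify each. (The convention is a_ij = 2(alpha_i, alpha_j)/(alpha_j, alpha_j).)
type A_6 + type B_2

The diagram associated to this matrix has two connected components: the simple roots {alpha_1, alpha_2, alpha_3, alpha_4, alpha_5, alpha_6} form a chain of 6 nodes with single edges (A_6), and {alpha_7, alpha_8} form a chain of 2 nodes with a double edge at one end; the terminal node there is the unique short simple root (B_2). A semisimple Lie algebra decomposes uniquely as the direct sum of simple ideals, one per connected component of its Dynkin diagram, so g ≅ A_6 ⊕ B_2 (dimension 48 + 10 = 58).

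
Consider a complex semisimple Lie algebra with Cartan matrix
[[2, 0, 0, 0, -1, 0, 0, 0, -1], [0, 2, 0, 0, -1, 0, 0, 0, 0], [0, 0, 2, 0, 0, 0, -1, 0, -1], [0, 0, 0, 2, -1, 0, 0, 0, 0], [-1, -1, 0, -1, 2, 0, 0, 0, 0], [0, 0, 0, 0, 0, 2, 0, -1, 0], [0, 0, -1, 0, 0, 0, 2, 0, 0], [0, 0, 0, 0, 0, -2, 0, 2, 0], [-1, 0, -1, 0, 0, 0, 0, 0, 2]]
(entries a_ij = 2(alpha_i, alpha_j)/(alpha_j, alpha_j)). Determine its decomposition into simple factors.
The diagram associated to this matrix has two connected components: the simple roots {alpha_6, alpha_8} form a chain of 2 nodes with a double edge at one end; the terminal node there is the unique short simple root (B_2), and {alpha_1, alpha_2, alpha_3, alpha_4, alpha_5, alpha_7, alpha_9} form a chain of 5 nodes with a fork of two nodes at one end (D_7). A semisimple Lie algebra decomposes uniquely as the direct sum of simple ideals, one per connected component of its Dynkin diagram, so g ≅ B_2 ⊕ D_7 (dimension 10 + 91 = 101).

B2 ⊕ D7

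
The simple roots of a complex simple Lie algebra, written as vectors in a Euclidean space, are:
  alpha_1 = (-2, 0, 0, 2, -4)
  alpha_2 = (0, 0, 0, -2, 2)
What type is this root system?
type G_2

Compute the Cartan integers a_ij = 2(alpha_i, alpha_j)/(alpha_j, alpha_j); the resulting 2x2 Cartan matrix is
[[2, -3], [-1, 2]].
The roots have two lengths (squared-length ratio 3:1); the short ones are alpha_{2}. The associated Dynkin diagram is two nodes joined by a triple edge (G_2), so the type is G_2.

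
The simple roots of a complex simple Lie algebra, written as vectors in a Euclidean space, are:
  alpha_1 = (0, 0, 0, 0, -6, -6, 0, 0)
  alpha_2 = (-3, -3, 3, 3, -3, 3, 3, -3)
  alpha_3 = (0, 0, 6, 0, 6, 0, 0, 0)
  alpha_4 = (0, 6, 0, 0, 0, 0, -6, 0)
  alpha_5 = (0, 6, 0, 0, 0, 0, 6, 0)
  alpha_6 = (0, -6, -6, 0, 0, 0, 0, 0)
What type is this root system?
E_6

Compute the Cartan integers a_ij = 2(alpha_i, alpha_j)/(alpha_j, alpha_j); the resulting 6x6 Cartan matrix is
[[2, 0, -1, 0, 0, 0], [0, 2, 0, -1, 0, 0], [-1, 0, 2, 0, 0, -1], [0, -1, 0, 2, 0, -1], [0, 0, 0, 0, 2, -1], [0, 0, -1, -1, -1, 2]].
All simple roots have the same length, so the diagram is simply laced. The associated Dynkin diagram is a chain of 5 nodes with one extra node attached to the third node from one end (E_6), so the type is E_6.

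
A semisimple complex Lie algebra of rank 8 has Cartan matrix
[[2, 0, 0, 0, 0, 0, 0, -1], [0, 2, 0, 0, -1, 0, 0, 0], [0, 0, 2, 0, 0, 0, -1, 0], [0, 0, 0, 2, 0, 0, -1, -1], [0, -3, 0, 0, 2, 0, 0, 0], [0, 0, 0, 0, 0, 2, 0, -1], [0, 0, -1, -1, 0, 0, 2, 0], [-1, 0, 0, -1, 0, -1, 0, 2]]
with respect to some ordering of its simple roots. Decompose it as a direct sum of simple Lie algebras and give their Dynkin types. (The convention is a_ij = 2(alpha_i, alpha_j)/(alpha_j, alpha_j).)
D6 + G2

The diagram associated to this matrix has two connected components: the simple roots {alpha_1, alpha_3, alpha_4, alpha_6, alpha_7, alpha_8} form a chain of 4 nodes with a fork of two nodes at one end (D_6), and {alpha_2, alpha_5} form two nodes joined by a triple edge (G_2). A semisimple Lie algebra decomposes uniquely as the direct sum of simple ideals, one per connected component of its Dynkin diagram, so g ≅ D_6 ⊕ G_2 (dimension 66 + 14 = 80).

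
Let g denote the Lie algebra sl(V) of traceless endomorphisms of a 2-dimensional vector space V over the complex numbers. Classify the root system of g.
This is sl(2), which has dimension 2^2 - 1 = 3 and rank 2 - 1 = 1 (a Cartan subalgebra is the diagonal traceless matrices). In the classification of classical Lie algebras, the special linear algebra sl(n+1) has type A_n; here n = 1, so the Dynkin diagram is a chain of 1 nodes with single edges (A_1). Hence the type is A_1.

A_1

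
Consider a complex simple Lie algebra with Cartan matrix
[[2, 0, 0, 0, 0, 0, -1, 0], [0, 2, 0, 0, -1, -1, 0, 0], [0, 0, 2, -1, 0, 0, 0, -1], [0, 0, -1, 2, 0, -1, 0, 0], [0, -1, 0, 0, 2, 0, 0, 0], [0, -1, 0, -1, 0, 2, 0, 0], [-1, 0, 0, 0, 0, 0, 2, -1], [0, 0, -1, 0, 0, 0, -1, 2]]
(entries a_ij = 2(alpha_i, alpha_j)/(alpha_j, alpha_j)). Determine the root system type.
The matrix has rank 8 with 2's on the diagonal. Reading the off-diagonal entries as Dynkin edges (a single edge where a_ij = a_ji = -1; a double or triple edge where a_ij * a_ji = 2 or 3), the diagram is a chain of 8 nodes with single edges (A_8). One simple-root ordering that puts it in standard form is (alpha_1, alpha_7, alpha_8, alpha_3, alpha_4, alpha_6, alpha_2, alpha_5). So the algebra is type A_8, i.e. sl(9).

A8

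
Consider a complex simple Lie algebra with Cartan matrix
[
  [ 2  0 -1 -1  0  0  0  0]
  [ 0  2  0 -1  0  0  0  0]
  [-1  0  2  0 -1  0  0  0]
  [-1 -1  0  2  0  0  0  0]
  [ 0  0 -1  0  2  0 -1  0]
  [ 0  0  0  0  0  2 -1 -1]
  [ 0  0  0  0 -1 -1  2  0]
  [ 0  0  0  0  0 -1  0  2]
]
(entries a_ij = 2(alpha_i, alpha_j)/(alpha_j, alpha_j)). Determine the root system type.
A_8

The matrix has rank 8 with 2's on the diagonal. Reading the off-diagonal entries as Dynkin edges (a single edge where a_ij = a_ji = -1; a double or triple edge where a_ij * a_ji = 2 or 3), the diagram is a chain of 8 nodes with single edges (A_8). One simple-root ordering that puts it in standard form is (alpha_8, alpha_6, alpha_7, alpha_5, alpha_3, alpha_1, alpha_4, alpha_2). So the algebra is type A_8, i.e. sl(9).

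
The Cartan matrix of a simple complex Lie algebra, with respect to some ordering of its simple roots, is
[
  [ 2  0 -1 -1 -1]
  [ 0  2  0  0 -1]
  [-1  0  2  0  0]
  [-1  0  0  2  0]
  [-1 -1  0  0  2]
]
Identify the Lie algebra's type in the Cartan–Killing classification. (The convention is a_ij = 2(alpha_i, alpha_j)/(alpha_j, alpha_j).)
The matrix has rank 5 with 2's on the diagonal. Reading the off-diagonal entries as Dynkin edges (a single edge where a_ij = a_ji = -1; a double or triple edge where a_ij * a_ji = 2 or 3), the diagram is a chain of 3 nodes with a fork of two nodes at one end (D_5). One simple-root ordering that puts it in standard form is (alpha_2, alpha_5, alpha_1, alpha_4, alpha_3). So the algebra is type D_5, i.e. so(10).

D_5 (so(10))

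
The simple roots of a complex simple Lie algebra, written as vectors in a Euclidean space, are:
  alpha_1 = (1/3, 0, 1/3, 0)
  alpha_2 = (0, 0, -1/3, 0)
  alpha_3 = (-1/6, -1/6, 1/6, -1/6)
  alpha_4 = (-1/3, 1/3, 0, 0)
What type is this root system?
Compute the Cartan integers a_ij = 2(alpha_i, alpha_j)/(alpha_j, alpha_j); the resulting 4x4 Cartan matrix is
[[2, -2, 0, -1], [-1, 2, -1, 0], [0, -1, 2, 0], [-1, 0, 0, 2]].
The roots have two lengths (squared-length ratio 2:1); the short ones are alpha_{2,3}. The associated Dynkin diagram is a chain of 4 nodes with a double edge between the middle two (F_4), so the type is F_4.

F_4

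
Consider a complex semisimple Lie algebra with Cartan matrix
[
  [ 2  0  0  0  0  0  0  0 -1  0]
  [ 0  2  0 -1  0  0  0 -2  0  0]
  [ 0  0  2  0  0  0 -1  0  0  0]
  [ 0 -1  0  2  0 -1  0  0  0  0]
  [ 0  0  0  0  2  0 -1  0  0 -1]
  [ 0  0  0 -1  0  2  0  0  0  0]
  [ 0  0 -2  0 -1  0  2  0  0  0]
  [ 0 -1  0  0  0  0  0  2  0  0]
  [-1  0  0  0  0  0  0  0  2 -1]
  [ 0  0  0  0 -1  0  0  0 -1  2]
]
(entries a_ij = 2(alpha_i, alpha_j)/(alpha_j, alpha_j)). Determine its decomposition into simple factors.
B4 + B6

The diagram associated to this matrix has two connected components: the simple roots {alpha_2, alpha_4, alpha_6, alpha_8} form a chain of 4 nodes with a double edge at one end; the terminal node there is the unique short simple root (B_4), and {alpha_1, alpha_3, alpha_5, alpha_7, alpha_9, alpha_10} form a chain of 6 nodes with a double edge at one end; the terminal node there is the unique short simple root (B_6). A semisimple Lie algebra decomposes uniquely as the direct sum of simple ideals, one per connected component of its Dynkin diagram, so g ≅ B_4 ⊕ B_6 (dimension 36 + 78 = 114).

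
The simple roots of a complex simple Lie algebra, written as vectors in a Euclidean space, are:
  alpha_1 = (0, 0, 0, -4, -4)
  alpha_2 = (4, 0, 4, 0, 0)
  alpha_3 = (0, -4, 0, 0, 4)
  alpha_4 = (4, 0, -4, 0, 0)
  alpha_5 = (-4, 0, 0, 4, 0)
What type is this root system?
D5

Compute the Cartan integers a_ij = 2(alpha_i, alpha_j)/(alpha_j, alpha_j); the resulting 5x5 Cartan matrix is
[[2, 0, -1, 0, -1], [0, 2, 0, 0, -1], [-1, 0, 2, 0, 0], [0, 0, 0, 2, -1], [-1, -1, 0, -1, 2]].
All simple roots have the same length, so the diagram is simply laced. The associated Dynkin diagram is a chain of 3 nodes with a fork of two nodes at one end (D_5), so the type is D_5 (the algebra so(10)).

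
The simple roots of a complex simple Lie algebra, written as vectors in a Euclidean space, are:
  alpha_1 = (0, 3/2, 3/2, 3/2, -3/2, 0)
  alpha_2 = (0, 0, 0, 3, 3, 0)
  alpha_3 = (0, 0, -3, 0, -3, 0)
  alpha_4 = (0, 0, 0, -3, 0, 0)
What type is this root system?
F_4

Compute the Cartan integers a_ij = 2(alpha_i, alpha_j)/(alpha_j, alpha_j); the resulting 4x4 Cartan matrix is
[[2, 0, 0, -1], [0, 2, -1, -2], [0, -1, 2, 0], [-1, -1, 0, 2]].
The roots have two lengths (squared-length ratio 2:1); the short ones are alpha_{1,4}. The associated Dynkin diagram is a chain of 4 nodes with a double edge between the middle two (F_4), so the type is F_4.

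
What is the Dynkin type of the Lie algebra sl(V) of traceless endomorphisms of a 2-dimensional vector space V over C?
A1

This is sl(2), which has dimension 2^2 - 1 = 3 and rank 2 - 1 = 1 (a Cartan subalgebra is the diagonal traceless matrices). In the classification of classical Lie algebras, the special linear algebra sl(n+1) has type A_n; here n = 1, so the Dynkin diagram is a chain of 1 nodes with single edges (A_1). Hence the type is A_1.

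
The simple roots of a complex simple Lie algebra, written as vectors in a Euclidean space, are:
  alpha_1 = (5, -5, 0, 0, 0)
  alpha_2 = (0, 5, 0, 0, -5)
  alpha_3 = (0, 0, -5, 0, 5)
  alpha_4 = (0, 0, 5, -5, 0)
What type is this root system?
Compute the Cartan integers a_ij = 2(alpha_i, alpha_j)/(alpha_j, alpha_j); the resulting 4x4 Cartan matrix is
[[2, -1, 0, 0], [-1, 2, -1, 0], [0, -1, 2, -1], [0, 0, -1, 2]].
All simple roots have the same length, so the diagram is simply laced. The associated Dynkin diagram is a chain of 4 nodes with single edges (A_4), so the type is A_4 (the algebra sl(5)).

A_4 (sl(5))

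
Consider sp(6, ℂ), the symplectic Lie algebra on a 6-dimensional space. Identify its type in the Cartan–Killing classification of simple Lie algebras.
type C_3

This is sp(6), which has dimension 6(6+1)/2 = 21 and rank 6/2 = 3. In the classification of classical Lie algebras, the symplectic algebra sp(2n) has type C_n; here n = 3, so the Dynkin diagram is a chain of 3 nodes with a double edge at one end; the terminal node there is the unique long simple root (C_3). Hence the type is C_3.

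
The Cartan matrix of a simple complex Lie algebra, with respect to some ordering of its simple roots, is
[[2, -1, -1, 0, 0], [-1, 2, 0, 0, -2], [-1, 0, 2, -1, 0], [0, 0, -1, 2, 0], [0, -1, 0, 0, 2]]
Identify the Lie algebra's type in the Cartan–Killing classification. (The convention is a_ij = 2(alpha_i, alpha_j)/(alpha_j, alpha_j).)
The matrix has rank 5 with 2's on the diagonal. Reading the off-diagonal entries as Dynkin edges (a single edge where a_ij = a_ji = -1; a double or triple edge where a_ij * a_ji = 2 or 3), the diagram is a chain of 5 nodes with a double edge at one end; the terminal node there is the unique short simple root (B_5). One simple-root ordering that puts it in standard form is (alpha_4, alpha_3, alpha_1, alpha_2, alpha_5). So the algebra is type B_5, i.e. so(11).

B_5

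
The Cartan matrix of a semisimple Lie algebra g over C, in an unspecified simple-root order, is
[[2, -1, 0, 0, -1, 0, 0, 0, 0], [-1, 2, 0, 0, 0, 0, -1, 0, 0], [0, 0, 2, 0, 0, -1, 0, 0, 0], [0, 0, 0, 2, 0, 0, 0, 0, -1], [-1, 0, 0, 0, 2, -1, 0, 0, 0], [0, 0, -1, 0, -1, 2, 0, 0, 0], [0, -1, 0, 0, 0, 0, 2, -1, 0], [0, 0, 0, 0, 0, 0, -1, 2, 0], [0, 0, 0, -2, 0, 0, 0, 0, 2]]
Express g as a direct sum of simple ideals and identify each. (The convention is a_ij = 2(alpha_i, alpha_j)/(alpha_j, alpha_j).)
The diagram associated to this matrix has two connected components: the simple roots {alpha_1, alpha_2, alpha_3, alpha_5, alpha_6, alpha_7, alpha_8} form a chain of 7 nodes with single edges (A_7), and {alpha_4, alpha_9} form a chain of 2 nodes with a double edge at one end; the terminal node there is the unique short simple root (B_2). A semisimple Lie algebra decomposes uniquely as the direct sum of simple ideals, one per connected component of its Dynkin diagram, so g ≅ A_7 ⊕ B_2 (dimension 63 + 10 = 73).

A_7 (sl(8)) + B_2 (so(5))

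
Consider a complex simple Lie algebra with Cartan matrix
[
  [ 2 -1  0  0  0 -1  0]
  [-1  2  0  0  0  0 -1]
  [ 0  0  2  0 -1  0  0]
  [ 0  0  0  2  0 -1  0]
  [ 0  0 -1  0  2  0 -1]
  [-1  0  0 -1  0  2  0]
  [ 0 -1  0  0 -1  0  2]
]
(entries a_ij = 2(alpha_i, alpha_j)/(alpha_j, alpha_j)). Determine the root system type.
The matrix has rank 7 with 2's on the diagonal. Reading the off-diagonal entries as Dynkin edges (a single edge where a_ij = a_ji = -1; a double or triple edge where a_ij * a_ji = 2 or 3), the diagram is a chain of 7 nodes with single edges (A_7). One simple-root ordering that puts it in standard form is (alpha_4, alpha_6, alpha_1, alpha_2, alpha_7, alpha_5, alpha_3). So the algebra is type A_7, i.e. sl(8).

type A_7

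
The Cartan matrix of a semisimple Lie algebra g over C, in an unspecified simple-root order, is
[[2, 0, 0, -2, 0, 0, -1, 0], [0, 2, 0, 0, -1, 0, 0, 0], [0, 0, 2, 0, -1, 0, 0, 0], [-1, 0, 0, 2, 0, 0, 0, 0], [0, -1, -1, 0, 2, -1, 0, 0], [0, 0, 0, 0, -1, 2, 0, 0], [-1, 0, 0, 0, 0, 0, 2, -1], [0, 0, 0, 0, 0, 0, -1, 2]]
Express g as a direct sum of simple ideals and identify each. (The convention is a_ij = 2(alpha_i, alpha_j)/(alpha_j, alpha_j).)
B_4 + D_4

The diagram associated to this matrix has two connected components: the simple roots {alpha_1, alpha_4, alpha_7, alpha_8} form a chain of 4 nodes with a double edge at one end; the terminal node there is the unique short simple root (B_4), and {alpha_2, alpha_3, alpha_5, alpha_6} form a chain of 2 nodes with a fork of two nodes at one end (D_4). A semisimple Lie algebra decomposes uniquely as the direct sum of simple ideals, one per connected component of its Dynkin diagram, so g ≅ B_4 ⊕ D_4 (dimension 36 + 28 = 64).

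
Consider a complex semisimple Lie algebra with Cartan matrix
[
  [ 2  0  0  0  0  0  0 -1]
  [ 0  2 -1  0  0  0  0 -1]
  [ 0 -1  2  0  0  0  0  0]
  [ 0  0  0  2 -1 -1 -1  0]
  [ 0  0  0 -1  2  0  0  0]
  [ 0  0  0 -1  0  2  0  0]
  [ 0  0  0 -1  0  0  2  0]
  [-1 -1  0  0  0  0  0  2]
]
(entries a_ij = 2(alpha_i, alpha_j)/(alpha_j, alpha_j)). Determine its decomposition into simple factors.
The diagram associated to this matrix has two connected components: the simple roots {alpha_1, alpha_2, alpha_3, alpha_8} form a chain of 4 nodes with single edges (A_4), and {alpha_4, alpha_5, alpha_6, alpha_7} form a chain of 2 nodes with a fork of two nodes at one end (D_4). A semisimple Lie algebra decomposes uniquely as the direct sum of simple ideals, one per connected component of its Dynkin diagram, so g ≅ A_4 ⊕ D_4 (dimension 24 + 28 = 52).

A4 ⊕ D4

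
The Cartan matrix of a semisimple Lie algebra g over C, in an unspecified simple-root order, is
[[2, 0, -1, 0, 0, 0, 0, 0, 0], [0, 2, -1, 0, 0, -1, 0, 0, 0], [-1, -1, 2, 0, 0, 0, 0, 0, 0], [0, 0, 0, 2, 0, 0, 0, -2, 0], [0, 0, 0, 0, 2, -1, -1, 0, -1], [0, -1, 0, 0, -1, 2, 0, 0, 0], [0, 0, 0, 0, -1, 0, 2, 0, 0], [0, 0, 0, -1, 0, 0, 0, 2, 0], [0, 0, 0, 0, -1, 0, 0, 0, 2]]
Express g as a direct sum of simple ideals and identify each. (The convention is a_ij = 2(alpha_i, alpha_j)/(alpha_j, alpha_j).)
B2 ⊕ D7

The diagram associated to this matrix has two connected components: the simple roots {alpha_4, alpha_8} form a chain of 2 nodes with a double edge at one end; the terminal node there is the unique short simple root (B_2), and {alpha_1, alpha_2, alpha_3, alpha_5, alpha_6, alpha_7, alpha_9} form a chain of 5 nodes with a fork of two nodes at one end (D_7). A semisimple Lie algebra decomposes uniquely as the direct sum of simple ideals, one per connected component of its Dynkin diagram, so g ≅ B_2 ⊕ D_7 (dimension 10 + 91 = 101).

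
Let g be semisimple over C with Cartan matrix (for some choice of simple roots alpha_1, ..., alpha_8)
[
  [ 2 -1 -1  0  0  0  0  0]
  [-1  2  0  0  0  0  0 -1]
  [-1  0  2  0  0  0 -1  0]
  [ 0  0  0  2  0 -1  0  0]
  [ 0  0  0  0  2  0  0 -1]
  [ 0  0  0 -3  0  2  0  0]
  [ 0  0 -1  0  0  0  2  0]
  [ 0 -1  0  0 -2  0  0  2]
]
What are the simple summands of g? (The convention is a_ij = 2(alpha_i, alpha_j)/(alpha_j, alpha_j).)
The diagram associated to this matrix has two connected components: the simple roots {alpha_1, alpha_2, alpha_3, alpha_5, alpha_7, alpha_8} form a chain of 6 nodes with a double edge at one end; the terminal node there is the unique short simple root (B_6), and {alpha_4, alpha_6} form two nodes joined by a triple edge (G_2). A semisimple Lie algebra decomposes uniquely as the direct sum of simple ideals, one per connected component of its Dynkin diagram, so g ≅ B_6 ⊕ G_2 (dimension 78 + 14 = 92).

B6 + G2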